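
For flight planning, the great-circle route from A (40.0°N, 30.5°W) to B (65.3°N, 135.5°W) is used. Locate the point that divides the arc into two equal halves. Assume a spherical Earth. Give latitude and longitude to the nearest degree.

The haversine formula gives a central angle δ ≈ 1.046 rad (59.9°) between the endpoints.
Interpolate at f = 1/2 with slerp weights a = sin((1−f)δ)/sin δ ≈ 0.577, b = sin(fδ)/sin δ ≈ 0.577.
p = a·p₁ + b·p₂ ≈ (0.209, -0.393, 0.895); φ = arcsin(p_z) ≈ 63.55°, λ = atan2(p_y, p_x) ≈ -62.03°.

≈ (64°N, 62°W)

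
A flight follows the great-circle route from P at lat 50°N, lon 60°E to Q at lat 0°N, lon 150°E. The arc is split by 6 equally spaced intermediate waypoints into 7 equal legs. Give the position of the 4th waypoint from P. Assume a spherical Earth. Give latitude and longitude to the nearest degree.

Write both endpoints as unit vectors p₁, p₂ with components (cos φ cos λ, cos φ sin λ, sin φ).
The central angle between the endpoints is δ = arccos(p₁·p₂) ≈ 1.571 rad (90.0°).
Interpolate at f = 4/7 with slerp weights a = sin((1−f)δ)/sin δ ≈ 0.623, b = sin(fδ)/sin δ ≈ 0.782.
p = a·p₁ + b·p₂ ≈ (-0.477, 0.738, 0.478); φ = arcsin(p_z) ≈ 28.53°, λ = atan2(p_y, p_x) ≈ 122.86°.

≈ lat 29°N, lon 123°E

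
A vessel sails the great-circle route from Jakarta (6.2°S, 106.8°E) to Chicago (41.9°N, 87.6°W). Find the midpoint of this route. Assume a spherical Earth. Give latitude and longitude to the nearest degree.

≈ (59°N, 141°E)

From cos δ = sin φ₁ sin φ₂ + cos φ₁ cos φ₂ cos Δλ, the central angle is δ ≈ 2.480 rad (142.1°).
Interpolate at f = 1/2 with slerp weights a = sin((1−f)δ)/sin δ ≈ 1.539, b = sin(fδ)/sin δ ≈ 1.539.
p = a·p₁ + b·p₂ ≈ (-0.394, 0.320, 0.861); φ = arcsin(p_z) ≈ 59.48°, λ = atan2(p_y, p_x) ≈ 140.92°.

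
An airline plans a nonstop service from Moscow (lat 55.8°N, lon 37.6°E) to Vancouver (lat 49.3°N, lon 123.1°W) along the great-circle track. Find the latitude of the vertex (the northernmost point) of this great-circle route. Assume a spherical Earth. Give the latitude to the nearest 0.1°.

The great circle lies in the plane with unit normal n̂ = (p₁ × p₂)/|p₁ × p₂|.
Here n̂_z ≈ -0.126; the vertex latitude is φ_max = arccos|n̂_z| ≈ 82.7°.
Check via Clairaut: cos φ_max = |cos φ₁| · sin C = cos(55.8°)·sin(13.0°) ≈ 0.126, again giving ≈ 82.7°.

≈ 82.7°N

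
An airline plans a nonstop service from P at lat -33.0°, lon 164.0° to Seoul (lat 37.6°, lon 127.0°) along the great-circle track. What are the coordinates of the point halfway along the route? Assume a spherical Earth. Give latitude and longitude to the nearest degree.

Write both endpoints as unit vectors p₁, p₂ with components (cos φ cos λ, cos φ sin λ, sin φ).
The central angle between the endpoints is δ = arccos(p₁·p₂) ≈ 1.371 rad (78.6°).
Interpolate at f = 1/2 with slerp weights a = sin((1−f)δ)/sin δ ≈ 0.646, b = sin(fδ)/sin δ ≈ 0.646.
p = a·p₁ + b·p₂ ≈ (-0.829, 0.558, 0.042); φ = arcsin(p_z) ≈ 2.43°, λ = atan2(p_y, p_x) ≈ 146.05°.

≈ lat 2°, lon 146°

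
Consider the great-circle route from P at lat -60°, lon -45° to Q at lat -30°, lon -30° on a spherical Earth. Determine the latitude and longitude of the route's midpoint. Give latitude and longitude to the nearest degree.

The haversine formula gives a central angle δ ≈ 0.552 rad (31.6°) between the endpoints.
Interpolate at f = 1/2 with slerp weights a = sin((1−f)δ)/sin δ ≈ 0.520, b = sin(fδ)/sin δ ≈ 0.520.
p = a·p₁ + b·p₂ ≈ (0.574, -0.409, -0.710); φ = arcsin(p_z) ≈ -45.23°, λ = atan2(p_y, p_x) ≈ -35.48°.

≈ lat -45°, lon -35°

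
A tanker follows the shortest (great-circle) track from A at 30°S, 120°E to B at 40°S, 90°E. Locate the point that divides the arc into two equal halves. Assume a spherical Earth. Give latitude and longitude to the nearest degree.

Convert each endpoint to a unit vector on the sphere (x = cos φ cos λ, y = cos φ sin λ, z = sin φ).
The central angle between the endpoints is δ = arccos(p₁·p₂) ≈ 0.460 rad (26.4°).
Interpolate at f = 1/2 with slerp weights a = sin((1−f)δ)/sin δ ≈ 0.514, b = sin(fδ)/sin δ ≈ 0.514.
p = a·p₁ + b·p₂ ≈ (-0.222, 0.779, -0.587); φ = arcsin(p_z) ≈ -35.93°, λ = atan2(p_y, p_x) ≈ 105.94°.

≈ 36°S, 106°E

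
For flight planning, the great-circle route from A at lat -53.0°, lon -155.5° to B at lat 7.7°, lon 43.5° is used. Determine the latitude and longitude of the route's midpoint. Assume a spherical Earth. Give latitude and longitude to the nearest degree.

Write both endpoints as unit vectors p₁, p₂ with components (cos φ cos λ, cos φ sin λ, sin φ).
The central angle between the endpoints is δ = arccos(p₁·p₂) ≈ 2.306 rad (132.1°).
Interpolate at f = 1/2 with slerp weights a = sin((1−f)δ)/sin δ ≈ 1.233, b = sin(fδ)/sin δ ≈ 1.233.
p = a·p₁ + b·p₂ ≈ (0.211, 0.533, -0.819); φ = arcsin(p_z) ≈ -55.01°, λ = atan2(p_y, p_x) ≈ 68.41°.

≈ lat -55°, lon 68°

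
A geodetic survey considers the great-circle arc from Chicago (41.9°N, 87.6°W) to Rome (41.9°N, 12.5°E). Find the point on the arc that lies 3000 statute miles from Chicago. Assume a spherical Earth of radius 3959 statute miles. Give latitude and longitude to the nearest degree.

From cos δ = sin φ₁ sin φ₂ + cos φ₁ cos φ₂ cos Δλ, the central angle is δ ≈ 1.214 rad (69.6°). The total great-circle distance is δ·R ≈ 1.214 × 3959 ≈ 4808 mi, so the target fraction is f = 3000/4808 ≈ 0.624.
Interpolate at f ≈ 0.624 with slerp weights a = sin((1−f)δ)/sin δ ≈ 0.471, b = sin(fδ)/sin δ ≈ 0.733.
p = a·p₁ + b·p₂ ≈ (0.548, -0.232, 0.804); φ = arcsin(p_z) ≈ 53.51°, λ = atan2(p_y, p_x) ≈ -22.94°.

≈ 54°N, 23°W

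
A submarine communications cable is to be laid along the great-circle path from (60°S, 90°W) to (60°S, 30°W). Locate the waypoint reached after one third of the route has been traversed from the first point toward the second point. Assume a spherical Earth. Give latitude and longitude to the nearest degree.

From cos δ = sin φ₁ sin φ₂ + cos φ₁ cos φ₂ cos Δλ, the central angle is δ ≈ 0.505 rad (29.0°).
Interpolate at f = 1/3 with slerp weights a = sin((1−f)δ)/sin δ ≈ 0.683, b = sin(fδ)/sin δ ≈ 0.346.
p = a·p₁ + b·p₂ ≈ (0.150, -0.428, -0.891); φ = arcsin(p_z) ≈ -63.03°, λ = atan2(p_y, p_x) ≈ -70.69°.

≈ (63°S, 71°W)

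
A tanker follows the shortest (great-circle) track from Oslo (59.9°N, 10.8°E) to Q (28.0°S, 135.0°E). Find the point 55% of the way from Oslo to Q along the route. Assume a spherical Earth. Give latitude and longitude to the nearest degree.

Write both endpoints as unit vectors p₁, p₂ with components (cos φ cos λ, cos φ sin λ, sin φ).
The central angle between the endpoints is δ = arccos(p₁·p₂) ≈ 2.285 rad (130.9°).
Interpolate at f = 0.55 with slerp weights a = sin((1−f)δ)/sin δ ≈ 1.133, b = sin(fδ)/sin δ ≈ 1.259.
p = a·p₁ + b·p₂ ≈ (-0.228, 0.892, 0.390); φ = arcsin(p_z) ≈ 22.93°, λ = atan2(p_y, p_x) ≈ 104.30°.

≈ (23°N, 104°E)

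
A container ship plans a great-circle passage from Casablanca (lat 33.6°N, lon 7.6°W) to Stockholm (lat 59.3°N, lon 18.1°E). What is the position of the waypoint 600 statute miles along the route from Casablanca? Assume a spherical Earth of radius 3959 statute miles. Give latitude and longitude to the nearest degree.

Write both endpoints as unit vectors p₁, p₂ with components (cos φ cos λ, cos φ sin λ, sin φ).
The central angle between the endpoints is δ = arccos(p₁·p₂) ≈ 0.537 rad (30.8°). The total great-circle distance is δ·R ≈ 0.537 × 3959 ≈ 2128 mi, so the target fraction is f = 600/2128 ≈ 0.282.
Interpolate at f ≈ 0.282 with slerp weights a = sin((1−f)δ)/sin δ ≈ 0.735, b = sin(fδ)/sin δ ≈ 0.295.
p = a·p₁ + b·p₂ ≈ (0.750, -0.034, 0.660); φ = arcsin(p_z) ≈ 41.33°, λ = atan2(p_y, p_x) ≈ -2.61°.

≈ lat 41°N, lon 3°W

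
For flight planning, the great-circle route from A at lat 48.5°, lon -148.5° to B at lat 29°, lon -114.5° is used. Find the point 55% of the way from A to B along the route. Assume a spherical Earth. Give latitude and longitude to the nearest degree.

Write both endpoints as unit vectors p₁, p₂ with components (cos φ cos λ, cos φ sin λ, sin φ).
The central angle between the endpoints is δ = arccos(p₁·p₂) ≈ 0.567 rad (32.5°).
Interpolate at f = 0.55 with slerp weights a = sin((1−f)δ)/sin δ ≈ 0.470, b = sin(fδ)/sin δ ≈ 0.571.
p = a·p₁ + b·p₂ ≈ (-0.473, -0.617, 0.629); φ = arcsin(p_z) ≈ 38.97°, λ = atan2(p_y, p_x) ≈ -127.44°.

≈ lat 39°, lon -127°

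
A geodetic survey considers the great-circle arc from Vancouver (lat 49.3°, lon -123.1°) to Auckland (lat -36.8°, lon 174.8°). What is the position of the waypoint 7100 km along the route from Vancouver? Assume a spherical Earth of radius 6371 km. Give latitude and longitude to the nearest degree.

≈ lat -4°, lon -164°

The haversine formula gives a central angle δ ≈ 1.782 rad (102.1°) between the endpoints. The total great-circle distance is δ·R ≈ 1.782 × 6371 ≈ 11354 km, so the target fraction is f = 7100/11354 ≈ 0.625.
Interpolate at f ≈ 0.625 with slerp weights a = sin((1−f)δ)/sin δ ≈ 0.633, b = sin(fδ)/sin δ ≈ 0.918.
p = a·p₁ + b·p₂ ≈ (-0.958, -0.279, -0.070); φ = arcsin(p_z) ≈ -4.00°, λ = atan2(p_y, p_x) ≈ -163.74°.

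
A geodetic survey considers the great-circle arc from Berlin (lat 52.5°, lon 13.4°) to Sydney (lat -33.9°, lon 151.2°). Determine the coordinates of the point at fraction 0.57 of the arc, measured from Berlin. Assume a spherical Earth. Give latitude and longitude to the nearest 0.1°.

Convert each endpoint to a unit vector on the sphere (x = cos φ cos λ, y = cos φ sin λ, z = sin φ).
The central angle between the endpoints is δ = arccos(p₁·p₂) ≈ 2.527 rad (144.8°).
Interpolate at f = 0.57 with slerp weights a = sin((1−f)δ)/sin δ ≈ 1.534, b = sin(fδ)/sin δ ≈ 1.719.
p = a·p₁ + b·p₂ ≈ (-0.342, 0.904, 0.258); φ = arcsin(p_z) ≈ 14.98°, λ = atan2(p_y, p_x) ≈ 110.71°.

≈ lat 15.0°, lon 110.7°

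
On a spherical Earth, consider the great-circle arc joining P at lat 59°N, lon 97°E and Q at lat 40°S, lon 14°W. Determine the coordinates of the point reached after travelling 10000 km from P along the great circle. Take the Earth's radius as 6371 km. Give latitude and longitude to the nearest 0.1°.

Write both endpoints as unit vectors p₁, p₂ with components (cos φ cos λ, cos φ sin λ, sin φ).
The central angle between the endpoints is δ = arccos(p₁·p₂) ≈ 2.336 rad (133.8°). The total great-circle distance is δ·R ≈ 2.336 × 6371 ≈ 14880 km, so the target fraction is f = 10000/14880 ≈ 0.672.
Interpolate at f ≈ 0.672 with slerp weights a = sin((1−f)δ)/sin δ ≈ 0.961, b = sin(fδ)/sin δ ≈ 1.386.
p = a·p₁ + b·p₂ ≈ (0.970, 0.234, -0.067); φ = arcsin(p_z) ≈ -3.86°, λ = atan2(p_y, p_x) ≈ 13.58°.

≈ lat 3.9°S, lon 13.6°E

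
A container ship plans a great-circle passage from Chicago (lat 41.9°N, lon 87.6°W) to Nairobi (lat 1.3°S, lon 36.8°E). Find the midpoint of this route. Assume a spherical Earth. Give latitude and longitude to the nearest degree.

Convert each endpoint to a unit vector on the sphere (x = cos φ cos λ, y = cos φ sin λ, z = sin φ).
The central angle between the endpoints is δ = arccos(p₁·p₂) ≈ 2.021 rad (115.8°).
Interpolate at f = 1/2 with slerp weights a = sin((1−f)δ)/sin δ ≈ 0.941, b = sin(fδ)/sin δ ≈ 0.941.
p = a·p₁ + b·p₂ ≈ (0.783, -0.136, 0.607); φ = arcsin(p_z) ≈ 37.39°, λ = atan2(p_y, p_x) ≈ -9.88°.

≈ lat 37°N, lon 10°W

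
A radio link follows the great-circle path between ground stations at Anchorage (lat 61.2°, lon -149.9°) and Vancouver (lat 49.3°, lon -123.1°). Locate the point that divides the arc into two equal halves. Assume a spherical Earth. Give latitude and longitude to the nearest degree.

≈ lat 56°, lon -134°

Write both endpoints as unit vectors p₁, p₂ with components (cos φ cos λ, cos φ sin λ, sin φ).
The central angle between the endpoints is δ = arccos(p₁·p₂) ≈ 0.334 rad (19.1°).
Interpolate at f = 1/2 with slerp weights a = sin((1−f)δ)/sin δ ≈ 0.507, b = sin(fδ)/sin δ ≈ 0.507.
p = a·p₁ + b·p₂ ≈ (-0.392, -0.399, 0.829); φ = arcsin(p_z) ≈ 55.97°, λ = atan2(p_y, p_x) ≈ -134.45°.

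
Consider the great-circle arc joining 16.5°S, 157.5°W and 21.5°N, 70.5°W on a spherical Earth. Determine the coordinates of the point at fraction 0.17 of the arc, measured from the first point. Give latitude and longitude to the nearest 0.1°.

≈ 10.2°S, 142.5°W

From cos δ = sin φ₁ sin φ₂ + cos φ₁ cos φ₂ cos Δλ, the central angle is δ ≈ 1.628 rad (93.3°).
Interpolate at f = 0.17 with slerp weights a = sin((1−f)δ)/sin δ ≈ 0.978, b = sin(fδ)/sin δ ≈ 0.274.
p = a·p₁ + b·p₂ ≈ (-0.781, -0.599, -0.177); φ = arcsin(p_z) ≈ -10.22°, λ = atan2(p_y, p_x) ≈ -142.52°.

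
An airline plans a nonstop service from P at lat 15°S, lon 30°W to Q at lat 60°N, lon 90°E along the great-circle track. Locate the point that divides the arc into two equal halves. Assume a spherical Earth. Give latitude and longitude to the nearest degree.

From cos δ = sin φ₁ sin φ₂ + cos φ₁ cos φ₂ cos Δλ, the central angle is δ ≈ 2.055 rad (117.8°).
Interpolate at f = 1/2 with slerp weights a = sin((1−f)δ)/sin δ ≈ 0.967, b = sin(fδ)/sin δ ≈ 0.967.
p = a·p₁ + b·p₂ ≈ (0.809, 0.016, 0.587); φ = arcsin(p_z) ≈ 35.97°, λ = atan2(p_y, p_x) ≈ 1.17°.

≈ lat 36°N, lon 1°E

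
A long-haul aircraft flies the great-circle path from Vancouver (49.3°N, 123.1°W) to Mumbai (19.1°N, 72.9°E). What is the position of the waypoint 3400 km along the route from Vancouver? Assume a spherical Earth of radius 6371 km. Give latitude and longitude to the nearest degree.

Convert each endpoint to a unit vector on the sphere (x = cos φ cos λ, y = cos φ sin λ, z = sin φ).
The central angle between the endpoints is δ = arccos(p₁·p₂) ≈ 1.922 rad (110.1°). The total great-circle distance is δ·R ≈ 1.922 × 6371 ≈ 12247 km, so the target fraction is f = 3400/12247 ≈ 0.278.
Interpolate at f ≈ 0.278 with slerp weights a = sin((1−f)δ)/sin δ ≈ 1.047, b = sin(fδ)/sin δ ≈ 0.542.
p = a·p₁ + b·p₂ ≈ (-0.222, -0.083, 0.971); φ = arcsin(p_z) ≈ 76.27°, λ = atan2(p_y, p_x) ≈ -159.57°.

≈ 76°N, 160°W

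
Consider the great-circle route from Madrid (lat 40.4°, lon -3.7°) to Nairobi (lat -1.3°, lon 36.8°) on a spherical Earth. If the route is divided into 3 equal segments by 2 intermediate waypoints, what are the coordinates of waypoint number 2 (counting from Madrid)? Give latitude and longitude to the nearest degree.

Convert each endpoint to a unit vector on the sphere (x = cos φ cos λ, y = cos φ sin λ, z = sin φ).
The central angle between the endpoints is δ = arccos(p₁·p₂) ≈ 0.971 rad (55.7°).
Interpolate at f = 2/3 with slerp weights a = sin((1−f)δ)/sin δ ≈ 0.385, b = sin(fδ)/sin δ ≈ 0.731.
p = a·p₁ + b·p₂ ≈ (0.878, 0.419, 0.233); φ = arcsin(p_z) ≈ 13.48°, λ = atan2(p_y, p_x) ≈ 25.50°.

≈ lat 13°, lon 25°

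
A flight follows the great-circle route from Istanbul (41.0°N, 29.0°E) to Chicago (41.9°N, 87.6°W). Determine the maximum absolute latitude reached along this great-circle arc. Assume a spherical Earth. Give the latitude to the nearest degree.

≈ 59°N

The great circle lies in the plane with unit normal n̂ = (p₁ × p₂)/|p₁ × p₂|.
Here n̂_z ≈ -0.511; the vertex latitude is φ_max = arccos|n̂_z| ≈ 59.3°.
Check via Clairaut: cos φ_max = |cos φ₁| · sin C = cos(41.0°)·sin(42.6°) ≈ 0.511, again giving ≈ 59.3°.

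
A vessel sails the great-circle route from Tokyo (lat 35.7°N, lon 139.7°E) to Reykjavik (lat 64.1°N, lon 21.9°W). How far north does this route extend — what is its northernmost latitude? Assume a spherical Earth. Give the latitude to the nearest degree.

The great circle lies in the plane with unit normal n̂ = (p₁ × p₂)/|p₁ × p₂|.
Here n̂_z ≈ -0.114; the vertex latitude is φ_max = arccos|n̂_z| ≈ 83.5°.
Check via Clairaut: cos φ_max = |cos φ₁| · sin C = cos(35.7°)·sin(8.1°) ≈ 0.114, again giving ≈ 83.5°.

≈ 83°N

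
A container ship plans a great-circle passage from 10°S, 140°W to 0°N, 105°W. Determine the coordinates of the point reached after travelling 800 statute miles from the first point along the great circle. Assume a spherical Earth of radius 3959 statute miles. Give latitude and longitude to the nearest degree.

≈ 7°S, 129°W

Write both endpoints as unit vectors p₁, p₂ with components (cos φ cos λ, cos φ sin λ, sin φ).
The central angle between the endpoints is δ = arccos(p₁·p₂) ≈ 0.632 rad (36.2°). The total great-circle distance is δ·R ≈ 0.632 × 3959 ≈ 2503 mi, so the target fraction is f = 800/2503 ≈ 0.320.
Interpolate at f ≈ 0.320 with slerp weights a = sin((1−f)δ)/sin δ ≈ 0.706, b = sin(fδ)/sin δ ≈ 0.340.
p = a·p₁ + b·p₂ ≈ (-0.620, -0.775, -0.123); φ = arcsin(p_z) ≈ -7.04°, λ = atan2(p_y, p_x) ≈ -128.68°.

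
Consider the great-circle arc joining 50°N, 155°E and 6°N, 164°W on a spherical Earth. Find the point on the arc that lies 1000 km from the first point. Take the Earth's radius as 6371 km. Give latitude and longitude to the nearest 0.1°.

Write both endpoints as unit vectors p₁, p₂ with components (cos φ cos λ, cos φ sin λ, sin φ).
The central angle between the endpoints is δ = arccos(p₁·p₂) ≈ 0.973 rad (55.8°). The total great-circle distance is δ·R ≈ 0.973 × 6371 ≈ 6201 km, so the target fraction is f = 1000/6201 ≈ 0.161.
Interpolate at f ≈ 0.161 with slerp weights a = sin((1−f)δ)/sin δ ≈ 0.881, b = sin(fδ)/sin δ ≈ 0.189.
p = a·p₁ + b·p₂ ≈ (-0.694, 0.188, 0.695); φ = arcsin(p_z) ≈ 44.02°, λ = atan2(p_y, p_x) ≈ 164.88°.

≈ 44.0°N, 164.9°E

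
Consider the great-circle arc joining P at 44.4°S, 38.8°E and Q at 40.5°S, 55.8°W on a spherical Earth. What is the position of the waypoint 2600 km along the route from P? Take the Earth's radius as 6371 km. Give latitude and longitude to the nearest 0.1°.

Write both endpoints as unit vectors p₁, p₂ with components (cos φ cos λ, cos φ sin λ, sin φ).
The central angle between the endpoints is δ = arccos(p₁·p₂) ≈ 1.147 rad (65.7°). The total great-circle distance is δ·R ≈ 1.147 × 6371 ≈ 7310 km, so the target fraction is f = 2600/7310 ≈ 0.356.
Interpolate at f ≈ 0.356 with slerp weights a = sin((1−f)δ)/sin δ ≈ 0.739, b = sin(fδ)/sin δ ≈ 0.435.
p = a·p₁ + b·p₂ ≈ (0.598, 0.057, -0.800); φ = arcsin(p_z) ≈ -53.11°, λ = atan2(p_y, p_x) ≈ 5.46°.

≈ 53.1°S, 5.5°E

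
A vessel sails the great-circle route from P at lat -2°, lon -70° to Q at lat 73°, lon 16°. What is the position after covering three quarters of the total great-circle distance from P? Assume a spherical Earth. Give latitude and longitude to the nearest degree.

≈ lat 61°, lon -36°

Write both endpoints as unit vectors p₁, p₂ with components (cos φ cos λ, cos φ sin λ, sin φ).
The central angle between the endpoints is δ = arccos(p₁·p₂) ≈ 1.584 rad (90.7°).
Interpolate at f = 3/4 with slerp weights a = sin((1−f)δ)/sin δ ≈ 0.386, b = sin(fδ)/sin δ ≈ 0.928.
p = a·p₁ + b·p₂ ≈ (0.393, -0.287, 0.874); φ = arcsin(p_z) ≈ 60.89°, λ = atan2(p_y, p_x) ≈ -36.22°.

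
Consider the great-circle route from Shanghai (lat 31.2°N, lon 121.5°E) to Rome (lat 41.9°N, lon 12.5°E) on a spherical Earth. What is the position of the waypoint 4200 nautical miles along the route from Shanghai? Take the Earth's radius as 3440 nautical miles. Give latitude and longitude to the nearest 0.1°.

From cos δ = sin φ₁ sin φ₂ + cos φ₁ cos φ₂ cos Δλ, the central angle is δ ≈ 1.432 rad (82.0°). The total great-circle distance is δ·R ≈ 1.432 × 3440 ≈ 4925 nmi, so the target fraction is f = 4200/4925 ≈ 0.853.
Interpolate at f ≈ 0.853 with slerp weights a = sin((1−f)δ)/sin δ ≈ 0.211, b = sin(fδ)/sin δ ≈ 0.949.
p = a·p₁ + b·p₂ ≈ (0.595, 0.307, 0.743); φ = arcsin(p_z) ≈ 47.98°, λ = atan2(p_y, p_x) ≈ 27.29°.

≈ lat 48.0°N, lon 27.3°E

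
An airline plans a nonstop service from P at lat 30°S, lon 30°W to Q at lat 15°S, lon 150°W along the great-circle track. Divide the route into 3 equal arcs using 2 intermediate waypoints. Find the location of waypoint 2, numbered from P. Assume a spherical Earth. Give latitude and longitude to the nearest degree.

Write both endpoints as unit vectors p₁, p₂ with components (cos φ cos λ, cos φ sin λ, sin φ).
The central angle between the endpoints is δ = arccos(p₁·p₂) ≈ 1.864 rad (106.8°).
Interpolate at f = 2/3 with slerp weights a = sin((1−f)δ)/sin δ ≈ 0.608, b = sin(fδ)/sin δ ≈ 0.989.
p = a·p₁ + b·p₂ ≈ (-0.371, -0.741, -0.560); φ = arcsin(p_z) ≈ -34.05°, λ = atan2(p_y, p_x) ≈ -116.61°.

≈ lat 34°S, lon 117°W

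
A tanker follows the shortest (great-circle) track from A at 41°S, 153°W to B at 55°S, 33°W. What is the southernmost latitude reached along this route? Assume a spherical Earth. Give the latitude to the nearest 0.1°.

The great circle lies in the plane with unit normal n̂ = (p₁ × p₂)/|p₁ × p₂|.
Here n̂_z ≈ +0.396; the vertex latitude is φ_max = arccos|n̂_z| ≈ 66.7°.

≈ 66.7°S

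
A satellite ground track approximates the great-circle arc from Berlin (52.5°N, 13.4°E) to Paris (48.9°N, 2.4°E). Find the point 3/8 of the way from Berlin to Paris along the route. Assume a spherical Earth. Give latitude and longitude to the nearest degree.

Convert each endpoint to a unit vector on the sphere (x = cos φ cos λ, y = cos φ sin λ, z = sin φ).
The central angle between the endpoints is δ = arccos(p₁·p₂) ≈ 0.137 rad (7.8°).
Interpolate at f = 3/8 with slerp weights a = sin((1−f)δ)/sin δ ≈ 0.626, b = sin(fδ)/sin δ ≈ 0.376.
p = a·p₁ + b·p₂ ≈ (0.618, 0.099, 0.780); φ = arcsin(p_z) ≈ 51.27°, λ = atan2(p_y, p_x) ≈ 9.08°.

≈ (51°N, 9°E)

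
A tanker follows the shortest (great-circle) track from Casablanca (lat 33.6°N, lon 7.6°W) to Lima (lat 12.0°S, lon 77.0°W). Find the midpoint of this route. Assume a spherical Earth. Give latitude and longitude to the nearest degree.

Write both endpoints as unit vectors p₁, p₂ with components (cos φ cos λ, cos φ sin λ, sin φ).
The central angle between the endpoints is δ = arccos(p₁·p₂) ≈ 1.398 rad (80.1°).
Interpolate at f = 1/2 with slerp weights a = sin((1−f)δ)/sin δ ≈ 0.653, b = sin(fδ)/sin δ ≈ 0.653.
p = a·p₁ + b·p₂ ≈ (0.683, -0.695, 0.226); φ = arcsin(p_z) ≈ 13.04°, λ = atan2(p_y, p_x) ≈ -45.48°.

≈ lat 13°N, lon 45°W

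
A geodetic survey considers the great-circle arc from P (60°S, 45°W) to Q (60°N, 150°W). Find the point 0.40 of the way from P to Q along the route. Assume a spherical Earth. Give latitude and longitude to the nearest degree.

Write both endpoints as unit vectors p₁, p₂ with components (cos φ cos λ, cos φ sin λ, sin φ).
The central angle between the endpoints is δ = arccos(p₁·p₂) ≈ 2.523 rad (144.6°).
Interpolate at f = 0.40 with slerp weights a = sin((1−f)δ)/sin δ ≈ 1.722, b = sin(fδ)/sin δ ≈ 1.460.
p = a·p₁ + b·p₂ ≈ (-0.023, -0.974, -0.227); φ = arcsin(p_z) ≈ -13.12°, λ = atan2(p_y, p_x) ≈ -91.37°.

≈ (13°S, 91°W)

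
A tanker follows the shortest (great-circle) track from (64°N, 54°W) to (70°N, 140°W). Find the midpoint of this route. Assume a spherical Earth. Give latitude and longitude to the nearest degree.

Write both endpoints as unit vectors p₁, p₂ with components (cos φ cos λ, cos φ sin λ, sin φ).
The central angle between the endpoints is δ = arccos(p₁·p₂) ≈ 0.545 rad (31.2°).
Interpolate at f = 1/2 with slerp weights a = sin((1−f)δ)/sin δ ≈ 0.519, b = sin(fδ)/sin δ ≈ 0.519.
p = a·p₁ + b·p₂ ≈ (-0.002, -0.298, 0.954); φ = arcsin(p_z) ≈ 72.65°, λ = atan2(p_y, p_x) ≈ -90.43°.

≈ (73°N, 90°W)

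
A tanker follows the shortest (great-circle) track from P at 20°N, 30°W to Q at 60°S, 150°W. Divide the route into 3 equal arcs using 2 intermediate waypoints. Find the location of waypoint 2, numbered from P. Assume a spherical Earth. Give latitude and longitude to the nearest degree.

≈ 48°S, 80°W

Convert each endpoint to a unit vector on the sphere (x = cos φ cos λ, y = cos φ sin λ, z = sin φ).
The central angle between the endpoints is δ = arccos(p₁·p₂) ≈ 2.131 rad (122.1°).
Interpolate at f = 2/3 with slerp weights a = sin((1−f)δ)/sin δ ≈ 0.770, b = sin(fδ)/sin δ ≈ 1.167.
p = a·p₁ + b·p₂ ≈ (0.121, -0.653, -0.747); φ = arcsin(p_z) ≈ -48.36°, λ = atan2(p_y, p_x) ≈ -79.51°.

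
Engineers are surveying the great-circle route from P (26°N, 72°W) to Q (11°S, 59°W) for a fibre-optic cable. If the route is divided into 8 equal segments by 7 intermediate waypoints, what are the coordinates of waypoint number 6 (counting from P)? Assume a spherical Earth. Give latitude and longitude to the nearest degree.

≈ (2°S, 62°W)

Convert each endpoint to a unit vector on the sphere (x = cos φ cos λ, y = cos φ sin λ, z = sin φ).
The central angle between the endpoints is δ = arccos(p₁·p₂) ≈ 0.682 rad (39.1°).
Interpolate at f = 6/8 with slerp weights a = sin((1−f)δ)/sin δ ≈ 0.269, b = sin(fδ)/sin δ ≈ 0.777.
p = a·p₁ + b·p₂ ≈ (0.467, -0.884, -0.030); φ = arcsin(p_z) ≈ -1.73°, λ = atan2(p_y, p_x) ≈ -62.12°.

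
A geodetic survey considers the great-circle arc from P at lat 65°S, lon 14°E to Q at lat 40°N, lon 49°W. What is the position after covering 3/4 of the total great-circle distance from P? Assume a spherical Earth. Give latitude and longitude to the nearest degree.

≈ lat 13°N, lon 37°W

From cos δ = sin φ₁ sin φ₂ + cos φ₁ cos φ₂ cos Δλ, the central angle is δ ≈ 2.021 rad (115.8°).
Interpolate at f = 3/4 with slerp weights a = sin((1−f)δ)/sin δ ≈ 0.538, b = sin(fδ)/sin δ ≈ 1.109.
p = a·p₁ + b·p₂ ≈ (0.778, -0.586, 0.226); φ = arcsin(p_z) ≈ 13.04°, λ = atan2(p_y, p_x) ≈ -37.00°.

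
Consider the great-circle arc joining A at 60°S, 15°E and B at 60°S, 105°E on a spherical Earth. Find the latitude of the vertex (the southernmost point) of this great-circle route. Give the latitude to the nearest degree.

The great circle lies in the plane with unit normal n̂ = (p₁ × p₂)/|p₁ × p₂|.
Here n̂_z ≈ +0.378; the vertex latitude is φ_max = arccos|n̂_z| ≈ 67.8°.
Check via Clairaut: cos φ_max = |cos φ₁| · sin C = cos(60.0°)·sin(130.9°) ≈ 0.378, again giving ≈ 67.8°.

≈ 68°S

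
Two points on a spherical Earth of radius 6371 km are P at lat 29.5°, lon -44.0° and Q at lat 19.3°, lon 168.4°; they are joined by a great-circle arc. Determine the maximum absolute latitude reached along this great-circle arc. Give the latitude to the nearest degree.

≈ 59°

The great circle lies in the plane with unit normal n̂ = (p₁ × p₂)/|p₁ × p₂|.
Here n̂_z ≈ -0.519; the vertex latitude is φ_max = arccos|n̂_z| ≈ 58.7°.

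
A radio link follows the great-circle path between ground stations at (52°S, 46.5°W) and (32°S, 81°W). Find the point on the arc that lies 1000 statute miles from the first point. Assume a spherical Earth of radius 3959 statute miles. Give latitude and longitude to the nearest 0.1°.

≈ (44.3°S, 64.9°W)

From cos δ = sin φ₁ sin φ₂ + cos φ₁ cos φ₂ cos Δλ, the central angle is δ ≈ 0.559 rad (32.0°). The total great-circle distance is δ·R ≈ 0.559 × 3959 ≈ 2212 mi, so the target fraction is f = 1000/2212 ≈ 0.452.
Interpolate at f ≈ 0.452 with slerp weights a = sin((1−f)δ)/sin δ ≈ 0.569, b = sin(fδ)/sin δ ≈ 0.471.
p = a·p₁ + b·p₂ ≈ (0.304, -0.649, -0.698); φ = arcsin(p_z) ≈ -44.26°, λ = atan2(p_y, p_x) ≈ -64.93°.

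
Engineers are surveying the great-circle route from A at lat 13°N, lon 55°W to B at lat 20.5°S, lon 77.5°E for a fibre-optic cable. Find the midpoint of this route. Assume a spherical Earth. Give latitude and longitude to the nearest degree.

≈ lat 9°S, lon 9°E

Convert each endpoint to a unit vector on the sphere (x = cos φ cos λ, y = cos φ sin λ, z = sin φ).
The central angle between the endpoints is δ = arccos(p₁·p₂) ≈ 2.340 rad (134.1°).
Interpolate at f = 1/2 with slerp weights a = sin((1−f)δ)/sin δ ≈ 1.281, b = sin(fδ)/sin δ ≈ 1.281.
p = a·p₁ + b·p₂ ≈ (0.976, 0.149, -0.160); φ = arcsin(p_z) ≈ -9.23°, λ = atan2(p_y, p_x) ≈ 8.68°.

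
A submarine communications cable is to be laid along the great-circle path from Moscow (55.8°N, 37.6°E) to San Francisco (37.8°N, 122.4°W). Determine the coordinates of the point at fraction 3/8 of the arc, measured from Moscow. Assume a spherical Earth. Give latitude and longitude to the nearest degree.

Convert each endpoint to a unit vector on the sphere (x = cos φ cos λ, y = cos φ sin λ, z = sin φ).
The central angle between the endpoints is δ = arccos(p₁·p₂) ≈ 1.481 rad (84.9°).
Interpolate at f = 3/8 with slerp weights a = sin((1−f)δ)/sin δ ≈ 0.802, b = sin(fδ)/sin δ ≈ 0.529.
p = a·p₁ + b·p₂ ≈ (0.133, -0.078, 0.988); φ = arcsin(p_z) ≈ 81.12°, λ = atan2(p_y, p_x) ≈ -30.39°.

≈ 81°N, 30°W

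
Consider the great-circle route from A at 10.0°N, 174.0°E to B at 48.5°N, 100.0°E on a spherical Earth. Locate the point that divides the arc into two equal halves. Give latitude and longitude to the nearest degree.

Convert each endpoint to a unit vector on the sphere (x = cos φ cos λ, y = cos φ sin λ, z = sin φ).
The central angle between the endpoints is δ = arccos(p₁·p₂) ≈ 1.256 rad (71.9°).
Interpolate at f = 1/2 with slerp weights a = sin((1−f)δ)/sin δ ≈ 0.618, b = sin(fδ)/sin δ ≈ 0.618.
p = a·p₁ + b·p₂ ≈ (-0.676, 0.467, 0.570); φ = arcsin(p_z) ≈ 34.75°, λ = atan2(p_y, p_x) ≈ 145.38°.

≈ 35°N, 145°E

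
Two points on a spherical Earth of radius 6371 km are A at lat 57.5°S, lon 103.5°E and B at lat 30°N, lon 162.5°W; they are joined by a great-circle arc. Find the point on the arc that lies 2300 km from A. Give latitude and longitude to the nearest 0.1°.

≈ lat 48.0°S, lon 134.3°E

Convert each endpoint to a unit vector on the sphere (x = cos φ cos λ, y = cos φ sin λ, z = sin φ).
The central angle between the endpoints is δ = arccos(p₁·p₂) ≈ 2.042 rad (117.0°). The total great-circle distance is δ·R ≈ 2.042 × 6371 ≈ 13011 km, so the target fraction is f = 2300/13011 ≈ 0.177.
Interpolate at f ≈ 0.177 with slerp weights a = sin((1−f)δ)/sin δ ≈ 1.116, b = sin(fδ)/sin δ ≈ 0.396.
p = a·p₁ + b·p₂ ≈ (-0.467, 0.480, -0.743); φ = arcsin(p_z) ≈ -47.96°, λ = atan2(p_y, p_x) ≈ 134.26°.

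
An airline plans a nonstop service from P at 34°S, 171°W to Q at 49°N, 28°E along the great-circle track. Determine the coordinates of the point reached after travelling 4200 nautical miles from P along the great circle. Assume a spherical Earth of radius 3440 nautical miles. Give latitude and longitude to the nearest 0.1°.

≈ 25.2°N, 149.8°E

Write both endpoints as unit vectors p₁, p₂ with components (cos φ cos λ, cos φ sin λ, sin φ).
The central angle between the endpoints is δ = arccos(p₁·p₂) ≈ 2.783 rad (159.4°). The total great-circle distance is δ·R ≈ 2.783 × 3440 ≈ 9573 nmi, so the target fraction is f = 4200/9573 ≈ 0.439.
Interpolate at f ≈ 0.439 with slerp weights a = sin((1−f)δ)/sin δ ≈ 2.847, b = sin(fδ)/sin δ ≈ 2.675.
p = a·p₁ + b·p₂ ≈ (-0.782, 0.455, 0.427); φ = arcsin(p_z) ≈ 25.25°, λ = atan2(p_y, p_x) ≈ 149.83°.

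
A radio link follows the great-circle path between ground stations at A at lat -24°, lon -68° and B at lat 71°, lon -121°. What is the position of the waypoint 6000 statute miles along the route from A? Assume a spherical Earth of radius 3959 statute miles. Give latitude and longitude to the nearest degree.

Write both endpoints as unit vectors p₁, p₂ with components (cos φ cos λ, cos φ sin λ, sin φ).
The central angle between the endpoints is δ = arccos(p₁·p₂) ≈ 1.778 rad (101.9°). The total great-circle distance is δ·R ≈ 1.778 × 3959 ≈ 7039 mi, so the target fraction is f = 6000/7039 ≈ 0.852.
Interpolate at f ≈ 0.852 with slerp weights a = sin((1−f)δ)/sin δ ≈ 0.265, b = sin(fδ)/sin δ ≈ 1.020.
p = a·p₁ + b·p₂ ≈ (-0.080, -0.509, 0.857); φ = arcsin(p_z) ≈ 58.97°, λ = atan2(p_y, p_x) ≈ -98.97°.

≈ lat 59°, lon -99°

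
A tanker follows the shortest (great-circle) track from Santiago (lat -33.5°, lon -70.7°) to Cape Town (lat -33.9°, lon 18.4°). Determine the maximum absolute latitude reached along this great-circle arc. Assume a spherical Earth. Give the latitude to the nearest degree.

≈ -43°

The great circle lies in the plane with unit normal n̂ = (p₁ × p₂)/|p₁ × p₂|.
Here n̂_z ≈ +0.730; the vertex latitude is φ_max = arccos|n̂_z| ≈ 43.1°.
Check via Clairaut: cos φ_max = |cos φ₁| · sin C = cos(33.5°)·sin(118.9°) ≈ 0.730, again giving ≈ 43.1°.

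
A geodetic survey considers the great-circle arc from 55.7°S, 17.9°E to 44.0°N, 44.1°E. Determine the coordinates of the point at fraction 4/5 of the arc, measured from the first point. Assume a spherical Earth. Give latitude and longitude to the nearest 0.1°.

≈ 24.1°N, 38.5°E

From cos δ = sin φ₁ sin φ₂ + cos φ₁ cos φ₂ cos Δλ, the central angle is δ ≈ 1.783 rad (102.1°).
Interpolate at f = 4/5 with slerp weights a = sin((1−f)δ)/sin δ ≈ 0.357, b = sin(fδ)/sin δ ≈ 1.012.
p = a·p₁ + b·p₂ ≈ (0.714, 0.569, 0.408); φ = arcsin(p_z) ≈ 24.09°, λ = atan2(p_y, p_x) ≈ 38.52°.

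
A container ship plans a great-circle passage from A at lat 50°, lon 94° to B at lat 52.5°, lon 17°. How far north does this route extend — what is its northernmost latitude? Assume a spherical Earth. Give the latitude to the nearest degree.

The great circle lies in the plane with unit normal n̂ = (p₁ × p₂)/|p₁ × p₂|.
Here n̂_z ≈ -0.531; the vertex latitude is φ_max = arccos|n̂_z| ≈ 57.9°.
Check via Clairaut: cos φ_max = |cos φ₁| · sin C = cos(50.0°)·sin(55.7°) ≈ 0.531, again giving ≈ 57.9°.

≈ 58°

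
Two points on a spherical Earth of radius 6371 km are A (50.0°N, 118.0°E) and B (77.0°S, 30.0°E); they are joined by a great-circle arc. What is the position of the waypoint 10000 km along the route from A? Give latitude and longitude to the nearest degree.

From cos δ = sin φ₁ sin φ₂ + cos φ₁ cos φ₂ cos Δλ, the central angle is δ ≈ 2.406 rad (137.8°). The total great-circle distance is δ·R ≈ 2.406 × 6371 ≈ 15328 km, so the target fraction is f = 10000/15328 ≈ 0.652.
Interpolate at f ≈ 0.652 with slerp weights a = sin((1−f)δ)/sin δ ≈ 1.106, b = sin(fδ)/sin δ ≈ 1.490.
p = a·p₁ + b·p₂ ≈ (-0.043, 0.795, -0.605); φ = arcsin(p_z) ≈ -37.21°, λ = atan2(p_y, p_x) ≈ 93.13°.

≈ (37°S, 93°E)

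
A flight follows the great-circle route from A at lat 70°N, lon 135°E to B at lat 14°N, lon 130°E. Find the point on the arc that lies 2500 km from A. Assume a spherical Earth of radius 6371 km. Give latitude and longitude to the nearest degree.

The haversine formula gives a central angle δ ≈ 0.979 rad (56.1°) between the endpoints. The total great-circle distance is δ·R ≈ 0.979 × 6371 ≈ 6237 km, so the target fraction is f = 2500/6237 ≈ 0.401.
Interpolate at f ≈ 0.401 with slerp weights a = sin((1−f)δ)/sin δ ≈ 0.667, b = sin(fδ)/sin δ ≈ 0.461.
p = a·p₁ + b·p₂ ≈ (-0.449, 0.504, 0.738); φ = arcsin(p_z) ≈ 47.57°, λ = atan2(p_y, p_x) ≈ 131.69°.

≈ lat 48°N, lon 132°E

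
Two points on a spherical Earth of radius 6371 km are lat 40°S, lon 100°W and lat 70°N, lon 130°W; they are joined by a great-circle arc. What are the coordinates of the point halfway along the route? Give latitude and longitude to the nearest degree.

≈ lat 15°N, lon 109°W

Write both endpoints as unit vectors p₁, p₂ with components (cos φ cos λ, cos φ sin λ, sin φ).
The central angle between the endpoints is δ = arccos(p₁·p₂) ≈ 1.957 rad (112.2°).
Interpolate at f = 1/2 with slerp weights a = sin((1−f)δ)/sin δ ≈ 0.896, b = sin(fδ)/sin δ ≈ 0.896.
p = a·p₁ + b·p₂ ≈ (-0.316, -0.911, 0.266); φ = arcsin(p_z) ≈ 15.43°, λ = atan2(p_y, p_x) ≈ -109.15°.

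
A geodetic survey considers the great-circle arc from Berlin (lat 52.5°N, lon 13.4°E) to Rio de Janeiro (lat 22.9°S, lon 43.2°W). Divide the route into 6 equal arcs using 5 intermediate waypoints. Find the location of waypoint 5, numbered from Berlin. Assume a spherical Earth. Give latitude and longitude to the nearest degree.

Convert each endpoint to a unit vector on the sphere (x = cos φ cos λ, y = cos φ sin λ, z = sin φ).
The central angle between the endpoints is δ = arccos(p₁·p₂) ≈ 1.571 rad (90.0°).
Interpolate at f = 5/6 with slerp weights a = sin((1−f)δ)/sin δ ≈ 0.259, b = sin(fδ)/sin δ ≈ 0.966.
p = a·p₁ + b·p₂ ≈ (0.802, -0.573, -0.171); φ = arcsin(p_z) ≈ -9.82°, λ = atan2(p_y, p_x) ≈ -35.53°.

≈ lat 10°S, lon 36°W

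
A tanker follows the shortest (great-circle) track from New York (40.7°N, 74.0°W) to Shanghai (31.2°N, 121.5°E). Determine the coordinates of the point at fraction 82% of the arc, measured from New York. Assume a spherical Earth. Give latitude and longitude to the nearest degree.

Convert each endpoint to a unit vector on the sphere (x = cos φ cos λ, y = cos φ sin λ, z = sin φ).
The central angle between the endpoints is δ = arccos(p₁·p₂) ≈ 1.862 rad (106.7°).
Interpolate at f = 0.82 with slerp weights a = sin((1−f)δ)/sin δ ≈ 0.343, b = sin(fδ)/sin δ ≈ 1.043.
p = a·p₁ + b·p₂ ≈ (-0.394, 0.510, 0.764); φ = arcsin(p_z) ≈ 49.83°, λ = atan2(p_y, p_x) ≈ 127.69°.

≈ (50°N, 128°E)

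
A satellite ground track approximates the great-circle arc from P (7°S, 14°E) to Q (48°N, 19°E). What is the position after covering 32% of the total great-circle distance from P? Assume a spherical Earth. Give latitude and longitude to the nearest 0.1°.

Convert each endpoint to a unit vector on the sphere (x = cos φ cos λ, y = cos φ sin λ, z = sin φ).
The central angle between the endpoints is δ = arccos(p₁·p₂) ≈ 0.963 rad (55.2°).
Interpolate at f = 0.32 with slerp weights a = sin((1−f)δ)/sin δ ≈ 0.742, b = sin(fδ)/sin δ ≈ 0.369.
p = a·p₁ + b·p₂ ≈ (0.948, 0.259, 0.184); φ = arcsin(p_z) ≈ 10.61°, λ = atan2(p_y, p_x) ≈ 15.26°.

≈ (10.6°N, 15.3°E)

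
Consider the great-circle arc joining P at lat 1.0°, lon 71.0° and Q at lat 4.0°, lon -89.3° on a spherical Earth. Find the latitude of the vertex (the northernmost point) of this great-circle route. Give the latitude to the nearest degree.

≈ 14°

The great circle lies in the plane with unit normal n̂ = (p₁ × p₂)/|p₁ × p₂|.
Here n̂_z ≈ -0.969; the vertex latitude is φ_max = arccos|n̂_z| ≈ 14.4°.
Check via Clairaut: cos φ_max = |cos φ₁| · sin C = cos(1.0°)·sin(75.6°) ≈ 0.969, again giving ≈ 14.4°.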